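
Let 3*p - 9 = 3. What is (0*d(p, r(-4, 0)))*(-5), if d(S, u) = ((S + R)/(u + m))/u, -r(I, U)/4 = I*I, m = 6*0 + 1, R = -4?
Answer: 0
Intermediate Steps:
p = 4 (p = 3 + (⅓)*3 = 3 + 1 = 4)
m = 1 (m = 0 + 1 = 1)
r(I, U) = -4*I² (r(I, U) = -4*I*I = -4*I²)
d(S, u) = (-4 + S)/(u*(1 + u)) (d(S, u) = ((S - 4)/(u + 1))/u = ((-4 + S)/(1 + u))/u = (-4 + S)/(u*(1 + u)))
(0*d(p, r(-4, 0)))*(-5) = (0*((-4 + 4)/(((-4*(-4)²))*(1 - 4*(-4)²))))*(-5) = (0*(0/(-4*16*(1 - 4*16))))*(-5) = (0*(0/(-64*(1 - 64))))*(-5) = (0*(-1/64*0/(-63)))*(-5) = (0*(-1/64*(-1/63)*0))*(-5) = (0*0)*(-5) = 0*(-5) = 0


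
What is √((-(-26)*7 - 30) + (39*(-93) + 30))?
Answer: I*√3445 ≈ 58.694*I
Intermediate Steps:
√((-(-26)*7 - 30) + (39*(-93) + 30)) = √((-13*(-14) - 30) + (-3627 + 30)) = √((182 - 30) - 3597) = √(152 - 3597) = √(-3445) = I*√3445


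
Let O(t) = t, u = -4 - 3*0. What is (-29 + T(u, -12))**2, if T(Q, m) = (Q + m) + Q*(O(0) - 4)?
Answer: 841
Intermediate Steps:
u = -4 (u = -4 + 0 = -4)
T(Q, m) = m - 3*Q (T(Q, m) = (Q + m) + Q*(0 - 4) = (Q + m) + Q*(-4) = (Q + m) - 4*Q = m - 3*Q)
(-29 + T(u, -12))**2 = (-29 + (-12 - 3*(-4)))**2 = (-29 + (-12 + 12))**2 = (-29 + 0)**2 = (-29)**2 = 841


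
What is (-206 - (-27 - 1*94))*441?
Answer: -37485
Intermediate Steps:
(-206 - (-27 - 1*94))*441 = (-206 - (-27 - 94))*441 = (-206 - 1*(-121))*441 = (-206 + 121)*441 = -85*441 = -37485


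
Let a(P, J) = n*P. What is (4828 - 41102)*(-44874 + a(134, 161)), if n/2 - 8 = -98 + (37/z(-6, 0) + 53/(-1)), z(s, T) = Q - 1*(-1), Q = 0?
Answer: 2658231268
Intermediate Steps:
z(s, T) = 1 (z(s, T) = 0 - 1*(-1) = 0 + 1 = 1)
n = -212 (n = 16 + 2*(-98 + (37/1 + 53/(-1))) = 16 + 2*(-98 + (37*1 + 53*(-1))) = 16 + 2*(-98 + (37 - 53)) = 16 + 2*(-98 - 16) = 16 + 2*(-114) = 16 - 228 = -212)
a(P, J) = -212*P
(4828 - 41102)*(-44874 + a(134, 161)) = (4828 - 41102)*(-44874 - 212*134) = -36274*(-44874 - 28408) = -36274*(-73282) = 2658231268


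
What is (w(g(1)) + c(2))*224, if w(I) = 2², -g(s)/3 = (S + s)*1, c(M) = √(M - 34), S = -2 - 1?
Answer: 896 + 896*I*√2 ≈ 896.0 + 1267.1*I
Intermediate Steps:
S = -3
c(M) = √(-34 + M)
g(s) = 9 - 3*s (g(s) = -3*(-3 + s) = 9 - 3*s)
w(I) = 4
(w(g(1)) + c(2))*224 = (4 + √(-34 + 2))*224 = (4 + √(-32))*224 = (4 + 4*I*√2)*224 = 896 + 896*I*√2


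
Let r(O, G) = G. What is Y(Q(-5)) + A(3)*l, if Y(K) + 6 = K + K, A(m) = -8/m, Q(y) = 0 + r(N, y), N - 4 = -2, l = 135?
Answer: -376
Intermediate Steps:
N = 2 (N = 4 - 2 = 2)
Q(y) = y (Q(y) = 0 + y = y)
Y(K) = -6 + 2*K (Y(K) = -6 + (K + K) = -6 + 2*K)
Y(Q(-5)) + A(3)*l = (-6 + 2*(-5)) - 8/3*135 = (-6 - 10) - 8*⅓*135 = -16 - 8/3*135 = -16 - 360 = -376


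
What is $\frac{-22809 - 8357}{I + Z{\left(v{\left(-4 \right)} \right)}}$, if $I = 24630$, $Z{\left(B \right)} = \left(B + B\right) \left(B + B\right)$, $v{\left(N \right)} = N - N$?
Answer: $- \frac{15583}{12315} \approx -1.2654$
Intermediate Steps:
$v{\left(N \right)} = 0$
$Z{\left(B \right)} = 4 B^{2}$ ($Z{\left(B \right)} = 2 B 2 B = 4 B^{2}$)
$\frac{-22809 - 8357}{I + Z{\left(v{\left(-4 \right)} \right)}} = \frac{-22809 - 8357}{24630 + 4 \cdot 0^{2}} = - \frac{31166}{24630 + 4 \cdot 0} = - \frac{31166}{24630 + 0} = - \frac{31166}{24630} = \left(-31166\right) \frac{1}{24630} = - \frac{15583}{12315}$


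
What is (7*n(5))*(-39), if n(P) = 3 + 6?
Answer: -2457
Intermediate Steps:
n(P) = 9
(7*n(5))*(-39) = (7*9)*(-39) = 63*(-39) = -2457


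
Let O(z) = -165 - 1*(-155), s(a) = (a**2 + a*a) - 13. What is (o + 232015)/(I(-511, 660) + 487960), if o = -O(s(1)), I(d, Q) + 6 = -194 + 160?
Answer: 46405/97584 ≈ 0.47554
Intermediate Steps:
I(d, Q) = -40 (I(d, Q) = -6 + (-194 + 160) = -6 - 34 = -40)
s(a) = -13 + 2*a**2 (s(a) = (a**2 + a**2) - 13 = 2*a**2 - 13 = -13 + 2*a**2)
O(z) = -10 (O(z) = -165 + 155 = -10)
o = 10 (o = -1*(-10) = 10)
(o + 232015)/(I(-511, 660) + 487960) = (10 + 232015)/(-40 + 487960) = 232025/487920 = 232025*(1/487920) = 46405/97584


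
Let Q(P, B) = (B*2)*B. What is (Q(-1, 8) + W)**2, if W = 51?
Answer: 32041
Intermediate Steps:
Q(P, B) = 2*B**2 (Q(P, B) = (2*B)*B = 2*B**2)
(Q(-1, 8) + W)**2 = (2*8**2 + 51)**2 = (2*64 + 51)**2 = (128 + 51)**2 = 179**2 = 32041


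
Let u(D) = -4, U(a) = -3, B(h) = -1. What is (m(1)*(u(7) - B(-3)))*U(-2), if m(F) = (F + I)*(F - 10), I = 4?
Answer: -405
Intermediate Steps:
m(F) = (-10 + F)*(4 + F) (m(F) = (F + 4)*(F - 10) = (4 + F)*(-10 + F) = (-10 + F)*(4 + F))
(m(1)*(u(7) - B(-3)))*U(-2) = ((-40 + 1**2 - 6*1)*(-4 - 1*(-1)))*(-3) = ((-40 + 1 - 6)*(-4 + 1))*(-3) = -45*(-3)*(-3) = 135*(-3) = -405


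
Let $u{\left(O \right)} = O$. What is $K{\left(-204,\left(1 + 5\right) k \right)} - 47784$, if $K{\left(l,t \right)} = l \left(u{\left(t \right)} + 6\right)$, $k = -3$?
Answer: $-45336$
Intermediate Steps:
$K{\left(l,t \right)} = l \left(6 + t\right)$ ($K{\left(l,t \right)} = l \left(t + 6\right) = l \left(6 + t\right)$)
$K{\left(-204,\left(1 + 5\right) k \right)} - 47784 = - 204 \left(6 + \left(1 + 5\right) \left(-3\right)\right) - 47784 = - 204 \left(6 + 6 \left(-3\right)\right) - 47784 = - 204 \left(6 - 18\right) - 47784 = \left(-204\right) \left(-12\right) - 47784 = 2448 - 47784 = -45336$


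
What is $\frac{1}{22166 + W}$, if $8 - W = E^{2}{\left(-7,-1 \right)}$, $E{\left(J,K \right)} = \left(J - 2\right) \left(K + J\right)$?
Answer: $\frac{1}{16990} \approx 5.8858 \cdot 10^{-5}$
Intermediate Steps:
$E{\left(J,K \right)} = \left(-2 + J\right) \left(J + K\right)$
$W = -5176$ ($W = 8 - \left(\left(-7\right)^{2} - -14 - -2 - -7\right)^{2} = 8 - \left(49 + 14 + 2 + 7\right)^{2} = 8 - 72^{2} = 8 - 5184 = -5176$)
$\frac{1}{22166 + W} = \frac{1}{22166 - 5176} = \frac{1}{16990}$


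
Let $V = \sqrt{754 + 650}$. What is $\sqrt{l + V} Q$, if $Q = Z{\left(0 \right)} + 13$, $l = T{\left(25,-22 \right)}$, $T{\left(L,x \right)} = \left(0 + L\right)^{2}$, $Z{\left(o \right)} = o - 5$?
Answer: $8 \sqrt{625 + 6 \sqrt{39}} \approx 205.91$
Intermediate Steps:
$Z{\left(o \right)} = -5 + o$
$T{\left(L,x \right)} = L^{2}$
$l = 625$ ($l = 25^{2} = 625$)
$V = 6 \sqrt{39}$ ($V = \sqrt{1404} = 6 \sqrt{39} \approx 37.47$)
$Q = 8$ ($Q = \left(-5 + 0\right) + 13 = -5 + 13 = 8$)
$\sqrt{l + V} Q = \sqrt{625 + 6 \sqrt{39}} \cdot 8 = 8 \sqrt{625 + 6 \sqrt{39}}$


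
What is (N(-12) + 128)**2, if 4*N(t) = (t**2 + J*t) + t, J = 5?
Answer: 21316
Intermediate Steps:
N(t) = t**2/4 + 3*t/2 (N(t) = ((t**2 + 5*t) + t)/4 = (t**2 + 6*t)/4 = t**2/4 + 3*t/2)
(N(-12) + 128)**2 = ((1/4)*(-12)*(6 - 12) + 128)**2 = ((1/4)*(-12)*(-6) + 128)**2 = (18 + 128)**2 = 146**2 = 21316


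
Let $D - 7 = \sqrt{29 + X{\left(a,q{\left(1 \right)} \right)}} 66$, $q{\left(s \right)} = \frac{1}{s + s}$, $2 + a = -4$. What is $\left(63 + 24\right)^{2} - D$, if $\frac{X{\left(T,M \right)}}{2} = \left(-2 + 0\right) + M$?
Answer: $7562 - 66 \sqrt{26} \approx 7225.5$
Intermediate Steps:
$a = -6$ ($a = -2 - 4 = -6$)
$q{\left(s \right)} = \frac{1}{2 s}$
$X{\left(T,M \right)} = -4 + 2 M$ ($X{\left(T,M \right)} = 2 \left(\left(-2 + 0\right) + M\right) = 2 \left(-2 + M\right) = -4 + 2 M$)
$D = 7 + 66 \sqrt{26}$ ($D = 7 + \sqrt{29 - \left(4 - 2 \frac{1}{2 \cdot 1}\right)} 66 = 7 + \sqrt{29 - \left(4 - 2 \cdot \frac{1}{2} \cdot 1\right)} 66 = 7 + \sqrt{29 + \left(-4 + 2 \cdot \frac{1}{2}\right)} 66 = 7 + \sqrt{29 + \left(-4 + 1\right)} 66 = 7 + \sqrt{29 - 3} \cdot 66 = 7 + \sqrt{26} \cdot 66 = 7 + 66 \sqrt{26} \approx 343.54$)
$\left(63 + 24\right)^{2} - D = \left(63 + 24\right)^{2} - \left(7 + 66 \sqrt{26}\right) = 87^{2} - \left(7 + 66 \sqrt{26}\right) = 7569 - \left(7 + 66 \sqrt{26}\right) = 7562 - 66 \sqrt{26}$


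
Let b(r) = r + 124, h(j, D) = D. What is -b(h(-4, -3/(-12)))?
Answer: -497/4 ≈ -124.25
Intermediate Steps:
b(r) = 124 + r
-b(h(-4, -3/(-12))) = -(124 - 3/(-12)) = -(124 - 3*(-1/12)) = -(124 + ¼) = -1*497/4 = -497/4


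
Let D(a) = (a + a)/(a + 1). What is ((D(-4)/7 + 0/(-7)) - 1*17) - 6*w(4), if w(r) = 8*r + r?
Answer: -4885/21 ≈ -232.62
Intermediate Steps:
w(r) = 9*r
D(a) = 2*a/(1 + a) (D(a) = (2*a)/(1 + a) = 2*a/(1 + a))
((D(-4)/7 + 0/(-7)) - 1*17) - 6*w(4) = (((2*(-4)/(1 - 4))/7 + 0/(-7)) - 1*17) - 54*4 = (((2*(-4)/(-3))*(⅐) + 0*(-⅐)) - 17) - 6*36 = (((2*(-4)*(-⅓))*(⅐) + 0) - 17) - 216 = (((8/3)*(⅐) + 0) - 17) - 216 = ((8/21 + 0) - 17) - 216 = (8/21 - 17) - 216 = -349/21 - 216 = -4885/21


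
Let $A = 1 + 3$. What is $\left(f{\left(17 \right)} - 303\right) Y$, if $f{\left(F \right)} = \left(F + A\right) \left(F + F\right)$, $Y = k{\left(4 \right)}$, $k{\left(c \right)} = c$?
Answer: $1644$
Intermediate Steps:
$A = 4$
$Y = 4$
$f{\left(F \right)} = 2 F \left(4 + F\right)$ ($f{\left(F \right)} = \left(F + 4\right) \left(F + F\right) = \left(4 + F\right) 2 F = 2 F \left(4 + F\right)$)
$\left(f{\left(17 \right)} - 303\right) Y = \left(2 \cdot 17 \left(4 + 17\right) - 303\right) 4 = \left(2 \cdot 17 \cdot 21 - 303\right) 4 = \left(714 - 303\right) 4 = 411 \cdot 4 = 1644$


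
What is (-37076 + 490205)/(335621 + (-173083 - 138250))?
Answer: 151043/8096 ≈ 18.656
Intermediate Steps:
(-37076 + 490205)/(335621 + (-173083 - 138250)) = 453129/(335621 - 311333) = 453129/24288 = 453129*(1/24288) = 151043/8096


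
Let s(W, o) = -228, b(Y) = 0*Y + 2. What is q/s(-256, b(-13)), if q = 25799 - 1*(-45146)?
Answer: -70945/228 ≈ -311.16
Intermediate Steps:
b(Y) = 2 (b(Y) = 0 + 2 = 2)
q = 70945 (q = 25799 + 45146 = 70945)
q/s(-256, b(-13)) = 70945/(-228) = 70945*(-1/228) = -70945/228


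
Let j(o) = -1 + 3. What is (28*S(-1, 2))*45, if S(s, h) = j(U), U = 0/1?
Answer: 2520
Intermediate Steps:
U = 0 (U = 0*1 = 0)
j(o) = 2
S(s, h) = 2
(28*S(-1, 2))*45 = (28*2)*45 = 56*45 = 2520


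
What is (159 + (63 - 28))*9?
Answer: 1746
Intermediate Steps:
(159 + (63 - 28))*9 = (159 + 35)*9 = 194*9 = 1746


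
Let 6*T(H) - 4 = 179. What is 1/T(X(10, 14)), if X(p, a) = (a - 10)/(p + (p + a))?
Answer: 2/61 ≈ 0.032787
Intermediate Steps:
X(p, a) = (-10 + a)/(a + 2*p) (X(p, a) = (-10 + a)/(p + (a + p)) = (-10 + a)/(a + 2*p))
T(H) = 61/2 (T(H) = 2/3 + (1/6)*179 = 2/3 + 179/6 = 61/2)
1/T(X(10, 14)) = 1/(61/2) = 2/61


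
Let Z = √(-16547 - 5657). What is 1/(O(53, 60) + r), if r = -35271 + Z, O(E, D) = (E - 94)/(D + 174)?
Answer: -275901210/9731533605607 - 109512*I*√5551/68120735239249 ≈ -2.8351e-5 - 1.1978e-7*I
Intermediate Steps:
O(E, D) = (-94 + E)/(174 + D)
Z = 2*I*√5551 (Z = √(-22204) = 2*I*√5551 ≈ 149.01*I)
r = -35271 + 2*I*√5551 ≈ -35271.0 + 149.01*I
1/(O(53, 60) + r) = 1/((-94 + 53)/(174 + 60) + (-35271 + 2*I*√5551)) = 1/(-41/234 + (-35271 + 2*I*√5551)) = 1/(-8253455/234 + 2*I*√5551)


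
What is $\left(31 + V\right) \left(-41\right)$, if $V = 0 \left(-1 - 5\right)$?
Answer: $-1271$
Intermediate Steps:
$V = 0$ ($V = 0 \left(-6\right) = 0$)
$\left(31 + V\right) \left(-41\right) = \left(31 + 0\right) \left(-41\right) = 31 \left(-41\right) = -1271$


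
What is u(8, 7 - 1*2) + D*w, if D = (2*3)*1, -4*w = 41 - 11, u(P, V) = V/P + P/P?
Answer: -347/8 ≈ -43.375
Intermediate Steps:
u(P, V) = 1 + V/P (u(P, V) = V/P + 1 = 1 + V/P)
w = -15/2 (w = -(41 - 11)/4 = -1/4*30 = -15/2 ≈ -7.5000)
D = 6 (D = 6*1 = 6)
u(8, 7 - 1*2) + D*w = (8 + (7 - 1*2))/8 + 6*(-15/2) = (8 + (7 - 2))/8 - 45 = (8 + 5)/8 - 45 = (1/8)*13 - 45 = 13/8 - 45 = -347/8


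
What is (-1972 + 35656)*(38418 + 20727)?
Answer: 1992240180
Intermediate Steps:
(-1972 + 35656)*(38418 + 20727) = 33684*59145 = 1992240180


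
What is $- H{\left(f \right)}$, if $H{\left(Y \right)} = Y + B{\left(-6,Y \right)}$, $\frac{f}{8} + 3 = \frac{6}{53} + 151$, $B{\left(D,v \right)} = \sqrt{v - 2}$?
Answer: $- \frac{62800}{53} - \frac{27 \sqrt{4558}}{53} \approx -1219.3$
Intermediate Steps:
$B{\left(D,v \right)} = \sqrt{-2 + v}$
$f = \frac{62800}{53}$ ($f = -24 + 8 \left(\frac{6}{53} + 151\right) = -24 + 8 \cdot \frac{8009}{53} = -24 + \frac{64072}{53} = \frac{62800}{53} \approx 1184.9$)
$H{\left(Y \right)} = Y + \sqrt{-2 + Y}$
$- H{\left(f \right)} = - (\frac{62800}{53} + \sqrt{-2 + \frac{62800}{53}}) = - (\frac{62800}{53} + \sqrt{\frac{62694}{53}}) = - (\frac{62800}{53} + \frac{27 \sqrt{4558}}{53}) = - \frac{62800}{53} - \frac{27 \sqrt{4558}}{53}$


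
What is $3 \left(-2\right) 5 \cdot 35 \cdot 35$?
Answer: $-36750$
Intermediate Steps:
$3 \left(-2\right) 5 \cdot 35 \cdot 35 = \left(-6\right) 5 \cdot 35 \cdot 35 = \left(-30\right) 35 \cdot 35 = \left(-1050\right) 35 = -36750$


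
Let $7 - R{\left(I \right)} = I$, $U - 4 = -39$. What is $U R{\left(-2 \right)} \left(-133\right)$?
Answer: $41895$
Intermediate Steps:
$U = -35$ ($U = 4 - 39 = -35$)
$R{\left(I \right)} = 7 - I$
$U R{\left(-2 \right)} \left(-133\right) = - 35 \left(7 - -2\right) \left(-133\right) = - 35 \left(7 + 2\right) \left(-133\right) = \left(-35\right) 9 \left(-133\right) = \left(-315\right) \left(-133\right) = 41895$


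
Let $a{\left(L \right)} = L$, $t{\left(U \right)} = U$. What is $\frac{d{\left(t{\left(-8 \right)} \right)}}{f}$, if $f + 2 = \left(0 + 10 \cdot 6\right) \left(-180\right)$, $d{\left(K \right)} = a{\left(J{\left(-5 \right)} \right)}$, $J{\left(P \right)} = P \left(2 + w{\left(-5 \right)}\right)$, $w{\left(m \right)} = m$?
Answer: $- \frac{15}{10802} \approx -0.0013886$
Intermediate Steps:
$J{\left(P \right)} = - 3 P$ ($J{\left(P \right)} = P \left(2 - 5\right) = P \left(-3\right) = - 3 P$)
$d{\left(K \right)} = 15$ ($d{\left(K \right)} = \left(-3\right) \left(-5\right) = 15$)
$f = -10802$ ($f = -2 + \left(0 + 10 \cdot 6\right) \left(-180\right) = -2 + \left(0 + 60\right) \left(-180\right) = -2 + 60 \left(-180\right) = -2 - 10800 = -10802$)
$\frac{d{\left(t{\left(-8 \right)} \right)}}{f} = \frac{15}{-10802} = 15 \left(- \frac{1}{10802}\right) = - \frac{15}{10802}$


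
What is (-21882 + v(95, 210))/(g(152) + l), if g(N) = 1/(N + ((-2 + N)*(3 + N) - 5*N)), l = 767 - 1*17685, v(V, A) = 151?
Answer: 492033302/383057355 ≈ 1.2845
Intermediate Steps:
l = -16918 (l = 767 - 17685 = -16918)
g(N) = 1/(-4*N + (-2 + N)*(3 + N)) (g(N) = 1/(N + (-5*N + (-2 + N)*(3 + N))) = 1/(-4*N + (-2 + N)*(3 + N)))
(-21882 + v(95, 210))/(g(152) + l) = (-21882 + 151)/(1/(-6 + 152² - 3*152) - 16918) = -21731/(1/(-6 + 23104 - 456) - 16918) = -21731/(1/22642 - 16918) = -21731/(-383057355/22642) = -21731*(-22642/383057355) = 492033302/383057355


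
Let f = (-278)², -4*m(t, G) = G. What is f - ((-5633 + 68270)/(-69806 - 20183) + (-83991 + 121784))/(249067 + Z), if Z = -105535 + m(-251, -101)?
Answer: 3993582493819044/51674293481 ≈ 77284.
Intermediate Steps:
m(t, G) = -G/4
f = 77284
Z = -422039/4 (Z = -105535 - ¼*(-101) = -105535 + 101/4 = -422039/4 ≈ -1.0551e+5)
f - ((-5633 + 68270)/(-69806 - 20183) + (-83991 + 121784))/(249067 + Z) = 77284 - ((-5633 + 68270)/(-69806 - 20183) + (-83991 + 121784))/(249067 - 422039/4) = 77284 - (62637/(-89989) + 37793)/574229/4 = 77284 - (62637*(-1/89989) + 37793)*4/574229 = 77284 - (-62637/89989 + 37793)*4/574229 = 77284 - 3400891640*4/(89989*574229) = 77284 - 1*13603566560/51674293481 = 77284 - 13603566560/51674293481 = 3993582493819044/51674293481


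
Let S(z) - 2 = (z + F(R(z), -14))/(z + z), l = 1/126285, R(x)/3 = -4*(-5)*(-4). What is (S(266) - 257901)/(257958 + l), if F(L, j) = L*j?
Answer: -1237580750355/1237896589178 ≈ -0.99974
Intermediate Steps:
R(x) = -240 (R(x) = 3*(-4*(-5)*(-4)) = 3*(20*(-4)) = 3*(-80) = -240)
l = 1/126285 ≈ 7.9186e-6
S(z) = 2 + (3360 + z)/(2*z) (S(z) = 2 + (z - 240*(-14))/(z + z) = 2 + (z + 3360)/((2*z)) = 2 + (3360 + z)*(1/(2*z)) = 2 + (3360 + z)/(2*z))
(S(266) - 257901)/(257958 + l) = ((5/2 + 1680/266) - 257901)/(257958 + 1/126285) = ((5/2 + 1680*(1/266)) - 257901)/(32576226031/126285) = ((5/2 + 120/19) - 257901)*(126285/32576226031) = (335/38 - 257901)*(126285/32576226031) = -9799903/38*126285/32576226031 = -1237580750355/1237896589178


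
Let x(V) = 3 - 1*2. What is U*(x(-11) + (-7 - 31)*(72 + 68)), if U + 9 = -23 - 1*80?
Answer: 595728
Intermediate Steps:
x(V) = 1 (x(V) = 3 - 2 = 1)
U = -112 (U = -9 + (-23 - 1*80) = -9 + (-23 - 80) = -9 - 103 = -112)
U*(x(-11) + (-7 - 31)*(72 + 68)) = -112*(1 + (-7 - 31)*(72 + 68)) = -112*(1 - 38*140) = -112*(1 - 5320) = -112*(-5319) = 595728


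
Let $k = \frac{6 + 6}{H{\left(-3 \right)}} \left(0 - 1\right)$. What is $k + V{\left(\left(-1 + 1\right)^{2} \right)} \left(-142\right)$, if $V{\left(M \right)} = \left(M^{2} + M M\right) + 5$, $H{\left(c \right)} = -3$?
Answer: $-706$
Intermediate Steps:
$V{\left(M \right)} = 5 + 2 M^{2}$ ($V{\left(M \right)} = \left(M^{2} + M^{2}\right) + 5 = 2 M^{2} + 5 = 5 + 2 M^{2}$)
$k = 4$ ($k = \frac{6 + 6}{-3} \left(0 - 1\right) = 12 \left(- \frac{1}{3}\right) \left(-1\right) = \left(-4\right) \left(-1\right) = 4$)
$k + V{\left(\left(-1 + 1\right)^{2} \right)} \left(-142\right) = 4 + \left(5 + 2 \left(\left(-1 + 1\right)^{2}\right)^{2}\right) \left(-142\right) = 4 + \left(5 + 2 \left(0^{2}\right)^{2}\right) \left(-142\right) = 4 + \left(5 + 2 \cdot 0^{2}\right) \left(-142\right) = 4 + \left(5 + 2 \cdot 0\right) \left(-142\right) = 4 + \left(5 + 0\right) \left(-142\right) = 4 + 5 \left(-142\right) = 4 - 710 = -706$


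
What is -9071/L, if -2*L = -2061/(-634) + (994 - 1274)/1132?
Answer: 3255073924/538883 ≈ 6040.4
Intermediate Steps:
L = -538883/358844 (L = -(-2061/(-634) + (994 - 1274)/1132)/2 = -(-2061*(-1/634) - 280*1/1132)/2 = -(2061/634 - 70/283)/2 = -½*538883/179422 = -538883/358844 ≈ -1.5017)
-9071/L = -9071/(-538883/358844) = -9071*(-358844/538883) = 3255073924/538883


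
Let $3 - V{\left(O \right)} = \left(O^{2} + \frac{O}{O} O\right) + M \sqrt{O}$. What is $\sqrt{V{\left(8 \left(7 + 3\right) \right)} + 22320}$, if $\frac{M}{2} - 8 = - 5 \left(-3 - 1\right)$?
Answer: $\sqrt{15843 - 224 \sqrt{5}} \approx 123.86$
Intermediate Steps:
$M = 56$ ($M = 16 + 2 \left(- 5 \left(-3 - 1\right)\right) = 16 + 2 \left(\left(-5\right) \left(-4\right)\right) = 16 + 2 \cdot 20 = 16 + 40 = 56$)
$V{\left(O \right)} = 3 - O - O^{2} - 56 \sqrt{O}$ ($V{\left(O \right)} = 3 - \left(\left(O^{2} + \frac{O}{O} O\right) + 56 \sqrt{O}\right) = 3 - \left(\left(O^{2} + 1 O\right) + 56 \sqrt{O}\right) = 3 - \left(\left(O^{2} + O\right) + 56 \sqrt{O}\right) = 3 - \left(\left(O + O^{2}\right) + 56 \sqrt{O}\right) = 3 - \left(O + O^{2} + 56 \sqrt{O}\right) = 3 - O - O^{2} - 56 \sqrt{O}$)
$\sqrt{V{\left(8 \left(7 + 3\right) \right)} + 22320} = \sqrt{\left(3 - 8 \left(7 + 3\right) - \left(8 \left(7 + 3\right)\right)^{2} - 56 \sqrt{8 \left(7 + 3\right)}\right) + 22320} = \sqrt{\left(3 - 8 \cdot 10 - \left(8 \cdot 10\right)^{2} - 56 \sqrt{8 \cdot 10}\right) + 22320} = \sqrt{\left(3 - 80 - 80^{2} - 56 \sqrt{80}\right) + 22320} = \sqrt{\left(3 - 80 - 6400 - 56 \cdot 4 \sqrt{5}\right) + 22320} = \sqrt{\left(3 - 80 - 6400 - 224 \sqrt{5}\right) + 22320} = \sqrt{\left(-6477 - 224 \sqrt{5}\right) + 22320} = \sqrt{15843 - 224 \sqrt{5}}$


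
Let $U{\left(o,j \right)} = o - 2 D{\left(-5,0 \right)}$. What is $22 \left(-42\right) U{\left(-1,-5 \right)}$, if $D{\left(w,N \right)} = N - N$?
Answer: $924$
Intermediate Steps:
$D{\left(w,N \right)} = 0$
$U{\left(o,j \right)} = o$ ($U{\left(o,j \right)} = o - 0 = o + 0 = o$)
$22 \left(-42\right) U{\left(-1,-5 \right)} = 22 \left(-42\right) \left(-1\right) = \left(-924\right) \left(-1\right) = 924$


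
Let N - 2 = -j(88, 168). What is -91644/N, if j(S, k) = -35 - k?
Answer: -91644/205 ≈ -447.04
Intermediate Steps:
N = 205 (N = 2 - (-35 - 1*168) = 2 - (-35 - 168) = 2 - 1*(-203) = 2 + 203 = 205)
-91644/N = -91644/205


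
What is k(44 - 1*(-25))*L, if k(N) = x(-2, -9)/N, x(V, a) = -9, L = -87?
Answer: 261/23 ≈ 11.348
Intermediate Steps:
k(N) = -9/N
k(44 - 1*(-25))*L = -9/(44 - 1*(-25))*(-87) = -9/(44 + 25)*(-87) = -9/69*(-87) = -9*1/69*(-87) = -3/23*(-87) = 261/23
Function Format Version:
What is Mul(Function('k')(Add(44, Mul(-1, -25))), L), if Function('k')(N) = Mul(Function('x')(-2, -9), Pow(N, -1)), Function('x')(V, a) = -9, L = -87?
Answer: Rational(261, 23) ≈ 11.348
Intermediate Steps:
Function('k')(N) = Mul(-9, Pow(N, -1))
Mul(Function('k')(Add(44, Mul(-1, -25))), L) = Mul(Mul(-9, Pow(Add(44, Mul(-1, -25)), -1)), -87) = Mul(Mul(-9, Pow(Add(44, 25), -1)), -87) = Mul(Mul(-9, Pow(69, -1)), -87) = Mul(Mul(-9, Rational(1, 69)), -87) = Mul(Rational(-3, 23), -87) = Rational(261, 23)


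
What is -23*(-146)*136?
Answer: 456688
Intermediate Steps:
-23*(-146)*136 = 3358*136 = 456688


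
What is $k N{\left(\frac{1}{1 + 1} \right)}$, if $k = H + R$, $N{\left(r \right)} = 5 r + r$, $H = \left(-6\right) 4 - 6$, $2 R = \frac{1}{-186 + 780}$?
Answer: $- \frac{35639}{396} \approx -89.997$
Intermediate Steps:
$R = \frac{1}{1188}$ ($R = \frac{1}{2 \left(-186 + 780\right)} = \frac{1}{2 \cdot 594} = \frac{1}{2} \cdot \frac{1}{594} = \frac{1}{1188} \approx 0.00084175$)
$H = -30$ ($H = -24 - 6 = -30$)
$N{\left(r \right)} = 6 r$
$k = - \frac{35639}{1188}$ ($k = -30 + \frac{1}{1188} = - \frac{35639}{1188} \approx -29.999$)
$k N{\left(\frac{1}{1 + 1} \right)} = - \frac{35639 \frac{6}{1 + 1}}{1188} = - \frac{35639 \cdot \frac{6}{2}}{1188} = - \frac{35639 \cdot 6 \cdot \frac{1}{2}}{1188} = \left(- \frac{35639}{1188}\right) 3 = - \frac{35639}{396}$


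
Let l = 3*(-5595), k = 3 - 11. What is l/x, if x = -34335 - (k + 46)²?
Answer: 16785/35779 ≈ 0.46913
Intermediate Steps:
k = -8
l = -16785
x = -35779 (x = -34335 - (-8 + 46)² = -34335 - 1*38² = -34335 - 1*1444 = -34335 - 1444 = -35779)
l/x = -16785/(-35779) = -16785*(-1/35779) = 16785/35779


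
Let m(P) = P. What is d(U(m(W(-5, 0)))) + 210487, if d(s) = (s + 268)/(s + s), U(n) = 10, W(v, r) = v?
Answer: 2105009/10 ≈ 2.1050e+5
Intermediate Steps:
d(s) = (268 + s)/(2*s) (d(s) = (268 + s)/((2*s)) = (268 + s)*(1/(2*s)) = (268 + s)/(2*s))
d(U(m(W(-5, 0)))) + 210487 = (½)*(268 + 10)/10 + 210487 = (½)*(⅒)*278 + 210487 = 139/10 + 210487 = 2105009/10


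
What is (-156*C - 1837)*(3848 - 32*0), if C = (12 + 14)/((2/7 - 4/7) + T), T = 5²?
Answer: -1332150664/173 ≈ -7.7003e+6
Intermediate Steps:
T = 25
C = 182/173 (C = (12 + 14)/((2/7 - 4/7) + 25) = 26/((2*(⅐) - 4*⅐) + 25) = 26/((2/7 - 4/7) + 25) = 26/(-2/7 + 25) = 26/(173/7) = 26*(7/173) = 182/173 ≈ 1.0520)
(-156*C - 1837)*(3848 - 32*0) = (-156*182/173 - 1837)*(3848 - 32*0) = (-28392/173 - 1837)*(3848 + 0) = -346193/173*3848 = -1332150664/173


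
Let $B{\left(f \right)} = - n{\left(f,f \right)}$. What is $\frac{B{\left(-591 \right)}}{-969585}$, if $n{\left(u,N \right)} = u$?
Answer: $- \frac{197}{323195} \approx -0.00060954$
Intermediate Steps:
$B{\left(f \right)} = - f$
$\frac{B{\left(-591 \right)}}{-969585} = \frac{\left(-1\right) \left(-591\right)}{-969585} = 591 \left(- \frac{1}{969585}\right) = - \frac{197}{323195}$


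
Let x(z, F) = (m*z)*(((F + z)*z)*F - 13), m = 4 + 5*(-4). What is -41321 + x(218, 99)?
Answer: -23863127049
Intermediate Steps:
m = -16 (m = 4 - 20 = -16)
x(z, F) = -16*z*(-13 + F*z*(F + z)) (x(z, F) = (-16*z)*(((F + z)*z)*F - 13) = (-16*z)*((z*(F + z))*F - 13) = (-16*z)*(F*z*(F + z) - 13) = (-16*z)*(-13 + F*z*(F + z)) = -16*z*(-13 + F*z*(F + z)))
-41321 + x(218, 99) = -41321 + 16*218*(13 - 1*99*218**2 - 1*218*99**2) = -41321 + 16*218*(13 - 1*99*47524 - 1*218*9801) = -41321 + 16*218*(13 - 4704876 - 2136618) = -41321 + 16*218*(-6841481) = -41321 - 23863085728 = -23863127049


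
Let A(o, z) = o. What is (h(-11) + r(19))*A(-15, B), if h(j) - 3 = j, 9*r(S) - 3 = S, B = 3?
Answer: 250/3 ≈ 83.333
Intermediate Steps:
r(S) = ⅓ + S/9
h(j) = 3 + j
(h(-11) + r(19))*A(-15, B) = ((3 - 11) + (⅓ + (⅑)*19))*(-15) = (-8 + (⅓ + 19/9))*(-15) = (-8 + 22/9)*(-15) = -50/9*(-15) = 250/3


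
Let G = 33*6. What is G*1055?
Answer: 208890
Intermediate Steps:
G = 198
G*1055 = 198*1055 = 208890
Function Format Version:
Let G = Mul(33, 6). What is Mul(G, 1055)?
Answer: 208890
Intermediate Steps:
G = 198
Mul(G, 1055) = Mul(198, 1055) = 208890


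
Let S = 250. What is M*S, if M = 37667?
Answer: 9416750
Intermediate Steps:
M*S = 37667*250 = 9416750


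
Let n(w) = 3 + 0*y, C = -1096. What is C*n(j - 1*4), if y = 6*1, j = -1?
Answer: -3288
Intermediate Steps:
y = 6
n(w) = 3 (n(w) = 3 + 0*6 = 3 + 0 = 3)
C*n(j - 1*4) = -1096*3 = -3288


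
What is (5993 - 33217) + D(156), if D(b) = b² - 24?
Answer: -2912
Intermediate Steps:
D(b) = -24 + b²
(5993 - 33217) + D(156) = (5993 - 33217) + (-24 + 156²) = -27224 + (-24 + 24336) = -27224 + 24312 = -2912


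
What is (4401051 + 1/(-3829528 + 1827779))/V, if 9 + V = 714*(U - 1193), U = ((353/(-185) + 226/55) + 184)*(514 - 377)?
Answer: 17927941856732930/70725121793211393 ≈ 0.25349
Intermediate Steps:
U = 51911903/2035 (U = ((353*(-1/185) + 226*(1/55)) + 184)*137 = ((-353/185 + 226/55) + 184)*137 = (4479/2035 + 184)*137 = (378919/2035)*137 = 51911903/2035 ≈ 25510.)
V = 35331663357/2035 (V = -9 + 714*(51911903/2035 - 1193) = -9 + 714*(49484148/2035) = -9 + 35331681672/2035 = 35331663357/2035 ≈ 1.7362e+7)
(4401051 + 1/(-3829528 + 1827779))/V = (4401051 + 1/(-3829528 + 1827779))/(35331663357/2035) = (4401051 + 1/(-2001749))*(2035/35331663357) = (4401051 - 1/2001749)*(2035/35331663357) = (8809799438198/2001749)*(2035/35331663357) = 17927941856732930/70725121793211393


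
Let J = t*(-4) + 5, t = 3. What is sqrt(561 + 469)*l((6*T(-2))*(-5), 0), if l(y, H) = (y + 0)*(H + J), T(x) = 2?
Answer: 420*sqrt(1030) ≈ 13479.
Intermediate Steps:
J = -7 (J = 3*(-4) + 5 = -12 + 5 = -7)
l(y, H) = y*(-7 + H) (l(y, H) = (y + 0)*(H - 7) = y*(-7 + H))
sqrt(561 + 469)*l((6*T(-2))*(-5), 0) = sqrt(561 + 469)*(((6*2)*(-5))*(-7 + 0)) = sqrt(1030)*((12*(-5))*(-7)) = sqrt(1030)*(-60*(-7)) = sqrt(1030)*420 = 420*sqrt(1030)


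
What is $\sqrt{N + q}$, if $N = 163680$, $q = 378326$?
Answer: $\sqrt{542006} \approx 736.21$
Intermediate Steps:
$\sqrt{N + q} = \sqrt{163680 + 378326} = \sqrt{542006}$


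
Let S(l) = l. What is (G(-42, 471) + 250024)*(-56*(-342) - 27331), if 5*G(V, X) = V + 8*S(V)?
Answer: -10221639818/5 ≈ -2.0443e+9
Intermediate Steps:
G(V, X) = 9*V/5 (G(V, X) = (V + 8*V)/5 = (9*V)/5 = 9*V/5)
(G(-42, 471) + 250024)*(-56*(-342) - 27331) = ((9/5)*(-42) + 250024)*(-56*(-342) - 27331) = (-378/5 + 250024)*(19152 - 27331) = (1249742/5)*(-8179) = -10221639818/5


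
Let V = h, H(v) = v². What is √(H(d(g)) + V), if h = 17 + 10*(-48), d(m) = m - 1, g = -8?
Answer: I*√382 ≈ 19.545*I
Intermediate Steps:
d(m) = -1 + m
h = -463 (h = 17 - 480 = -463)
V = -463
√(H(d(g)) + V) = √((-1 - 8)² - 463) = √((-9)² - 463) = √(81 - 463) = √(-382) = I*√382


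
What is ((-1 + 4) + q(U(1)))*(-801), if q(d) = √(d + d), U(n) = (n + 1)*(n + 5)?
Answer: -2403 - 1602*√6 ≈ -6327.1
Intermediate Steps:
U(n) = (1 + n)*(5 + n)
q(d) = √2*√d (q(d) = √(2*d) = √2*√d)
((-1 + 4) + q(U(1)))*(-801) = ((-1 + 4) + √2*√(5 + 1² + 6*1))*(-801) = (3 + √2*√(5 + 1 + 6))*(-801) = (3 + √2*√12)*(-801) = (3 + √2*(2*√3))*(-801) = (3 + 2*√6)*(-801) = -2403 - 1602*√6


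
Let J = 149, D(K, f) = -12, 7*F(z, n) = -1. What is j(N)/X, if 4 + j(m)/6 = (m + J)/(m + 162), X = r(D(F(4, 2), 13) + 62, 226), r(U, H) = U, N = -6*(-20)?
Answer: -859/2350 ≈ -0.36553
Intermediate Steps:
F(z, n) = -⅐ (F(z, n) = (⅐)*(-1) = -⅐)
N = 120
X = 50 (X = -12 + 62 = 50)
j(m) = -24 + 6*(149 + m)/(162 + m) (j(m) = -24 + 6*((m + 149)/(m + 162)) = -24 + 6*((149 + m)/(162 + m)) = -24 + 6*(149 + m)/(162 + m))
j(N)/X = (6*(-499 - 3*120)/(162 + 120))/50 = (6*(-499 - 360)/282)*(1/50) = (6*(1/282)*(-859))*(1/50) = -859/47*1/50 = -859/2350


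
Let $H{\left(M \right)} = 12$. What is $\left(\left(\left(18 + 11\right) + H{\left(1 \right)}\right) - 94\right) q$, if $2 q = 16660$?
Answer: $-441490$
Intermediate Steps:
$q = 8330$ ($q = \frac{1}{2} \cdot 16660 = 8330$)
$\left(\left(\left(18 + 11\right) + H{\left(1 \right)}\right) - 94\right) q = \left(\left(\left(18 + 11\right) + 12\right) - 94\right) 8330 = \left(\left(29 + 12\right) - 94\right) 8330 = \left(41 - 94\right) 8330 = \left(-53\right) 8330 = -441490$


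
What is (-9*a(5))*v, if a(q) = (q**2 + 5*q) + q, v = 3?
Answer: -1485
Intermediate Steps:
a(q) = q**2 + 6*q
(-9*a(5))*v = -45*(6 + 5)*3 = -45*11*3 = -9*55*3 = -495*3 = -1485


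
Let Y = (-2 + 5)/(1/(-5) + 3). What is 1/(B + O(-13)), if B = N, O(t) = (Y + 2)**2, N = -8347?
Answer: -196/1634163 ≈ -0.00011994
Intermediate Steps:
Y = 15/14 (Y = 3/(-1/5 + 3) = 3/(14/5) = 3*(5/14) = 15/14 ≈ 1.0714)
O(t) = 1849/196 (O(t) = (15/14 + 2)**2 = (43/14)**2 = 1849/196)
B = -8347
1/(B + O(-13)) = 1/(-8347 + 1849/196) = 1/(-1634163/196) = -196/1634163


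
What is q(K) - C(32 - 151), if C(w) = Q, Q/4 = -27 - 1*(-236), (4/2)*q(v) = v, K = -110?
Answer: -891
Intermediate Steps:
q(v) = v/2
Q = 836 (Q = 4*(-27 - 1*(-236)) = 4*(-27 + 236) = 4*209 = 836)
C(w) = 836
q(K) - C(32 - 151) = (½)*(-110) - 1*836 = -55 - 836 = -891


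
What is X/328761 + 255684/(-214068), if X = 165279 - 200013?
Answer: -2541510151/1954922493 ≈ -1.3001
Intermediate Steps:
X = -34734
X/328761 + 255684/(-214068) = -34734/328761 + 255684/(-214068) = -34734*1/328761 + 255684*(-1/214068) = -11578/109587 - 21307/17839 = -2541510151/1954922493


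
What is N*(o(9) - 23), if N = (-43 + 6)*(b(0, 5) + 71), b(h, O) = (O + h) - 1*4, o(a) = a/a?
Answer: 58608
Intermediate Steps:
o(a) = 1
b(h, O) = -4 + O + h (b(h, O) = (O + h) - 4 = -4 + O + h)
N = -2664 (N = (-43 + 6)*((-4 + 5 + 0) + 71) = -37*(1 + 71) = -37*72 = -2664)
N*(o(9) - 23) = -2664*(1 - 23) = -2664*(-22) = 58608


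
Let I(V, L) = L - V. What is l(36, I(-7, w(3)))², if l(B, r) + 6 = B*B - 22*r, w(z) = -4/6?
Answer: 11916304/9 ≈ 1.3240e+6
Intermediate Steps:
w(z) = -⅔ (w(z) = -4*⅙ = -⅔)
l(B, r) = -6 + B² - 22*r (l(B, r) = -6 + (B*B - 22*r) = -6 + (B² - 22*r) = -6 + B² - 22*r)
l(36, I(-7, w(3)))² = (-6 + 36² - 22*(-⅔ - 1*(-7)))² = (-6 + 1296 - 22*(-⅔ + 7))² = (-6 + 1296 - 22*19/3)² = (-6 + 1296 - 418/3)² = (3452/3)² = 11916304/9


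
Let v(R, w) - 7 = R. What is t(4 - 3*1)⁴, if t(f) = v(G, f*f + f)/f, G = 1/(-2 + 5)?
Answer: 234256/81 ≈ 2892.1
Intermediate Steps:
G = ⅓ (G = 1/3 = ⅓ ≈ 0.33333)
v(R, w) = 7 + R
t(f) = 22/(3*f) (t(f) = (7 + ⅓)/f = 22/(3*f))
t(4 - 3*1)⁴ = (22/(3*(4 - 3*1)))⁴ = (22/(3*(4 - 3)))⁴ = ((22/3)/1)⁴ = ((22/3)*1)⁴ = (22/3)⁴ = 234256/81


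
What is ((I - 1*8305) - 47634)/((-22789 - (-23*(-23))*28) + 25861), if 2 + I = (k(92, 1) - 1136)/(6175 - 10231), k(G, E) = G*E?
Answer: 18907971/3968120 ≈ 4.7650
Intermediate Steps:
k(G, E) = E*G
I = -589/338 (I = -2 + (1*92 - 1136)/(6175 - 10231) = -2 + (92 - 1136)/(-4056) = -2 - 1044*(-1/4056) = -2 + 87/338 = -589/338 ≈ -1.7426)
((I - 1*8305) - 47634)/((-22789 - (-23*(-23))*28) + 25861) = ((-589/338 - 1*8305) - 47634)/((-22789 - (-23*(-23))*28) + 25861) = ((-589/338 - 8305) - 47634)/((-22789 - 529*28) + 25861) = (-2807679/338 - 47634)/((-22789 - 1*14812) + 25861) = -18907971/(338*((-22789 - 14812) + 25861)) = -18907971/(338*(-37601 + 25861)) = -18907971/338/(-11740) = -18907971/338*(-1/11740) = 18907971/3968120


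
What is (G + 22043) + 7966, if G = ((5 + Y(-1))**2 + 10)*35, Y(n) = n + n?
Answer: 30674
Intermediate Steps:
Y(n) = 2*n
G = 665 (G = ((5 + 2*(-1))**2 + 10)*35 = ((5 - 2)**2 + 10)*35 = (3**2 + 10)*35 = (9 + 10)*35 = 19*35 = 665)
(G + 22043) + 7966 = (665 + 22043) + 7966 = 22708 + 7966 = 30674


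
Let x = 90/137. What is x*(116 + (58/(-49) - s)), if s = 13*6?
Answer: 162360/6713 ≈ 24.186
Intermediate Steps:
x = 90/137 (x = 90*(1/137) = 90/137 ≈ 0.65693)
s = 78
x*(116 + (58/(-49) - s)) = 90*(116 + (58/(-49) - 1*78))/137 = 90*(116 + (58*(-1/49) - 78))/137 = 90*(116 + (-58/49 - 78))/137 = 90*(116 - 3880/49)/137 = (90/137)*(1804/49) = 162360/6713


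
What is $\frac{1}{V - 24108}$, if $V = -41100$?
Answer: $- \frac{1}{65208} \approx -1.5336 \cdot 10^{-5}$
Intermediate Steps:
$\frac{1}{V - 24108} = \frac{1}{-41100 - 24108} = \frac{1}{-65208} = - \frac{1}{65208}$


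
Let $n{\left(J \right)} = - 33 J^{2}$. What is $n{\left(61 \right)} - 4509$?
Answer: $-127302$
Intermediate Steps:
$n{\left(61 \right)} - 4509 = - 33 \cdot 61^{2} - 4509 = \left(-33\right) 3721 - 4509 = -122793 - 4509 = -127302$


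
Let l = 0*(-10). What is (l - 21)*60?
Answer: -1260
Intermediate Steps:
l = 0
(l - 21)*60 = (0 - 21)*60 = -21*60 = -1260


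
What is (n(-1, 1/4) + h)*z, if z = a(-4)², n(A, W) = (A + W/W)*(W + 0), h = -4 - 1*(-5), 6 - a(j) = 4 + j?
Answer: 36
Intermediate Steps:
a(j) = 2 - j (a(j) = 6 - (4 + j) = 6 + (-4 - j) = 2 - j)
h = 1 (h = -4 + 5 = 1)
n(A, W) = W*(1 + A) (n(A, W) = (A + 1)*W = (1 + A)*W = W*(1 + A))
z = 36 (z = (2 - 1*(-4))² = (2 + 4)² = 6² = 36)
(n(-1, 1/4) + h)*z = ((1/4)*(1 - 1) + 1)*36 = ((1*(¼))*0 + 1)*36 = ((¼)*0 + 1)*36 = (0 + 1)*36 = 1*36 = 36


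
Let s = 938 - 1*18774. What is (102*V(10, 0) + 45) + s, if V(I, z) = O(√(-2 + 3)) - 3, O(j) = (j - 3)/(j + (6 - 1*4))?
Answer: -18165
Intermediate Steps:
s = -17836 (s = 938 - 18774 = -17836)
O(j) = (-3 + j)/(2 + j) (O(j) = (-3 + j)/(j + (6 - 4)) = (-3 + j)/(j + 2) = (-3 + j)/(2 + j))
V(I, z) = -11/3 (V(I, z) = (-3 + √(-2 + 3))/(2 + √(-2 + 3)) - 3 = (-3 + √1)/(2 + √1) - 3 = (-3 + 1)/(2 + 1) - 3 = -2/3 - 3 = (⅓)*(-2) - 3 = -⅔ - 3 = -11/3)
(102*V(10, 0) + 45) + s = (102*(-11/3) + 45) - 17836 = (-374 + 45) - 17836 = -329 - 17836 = -18165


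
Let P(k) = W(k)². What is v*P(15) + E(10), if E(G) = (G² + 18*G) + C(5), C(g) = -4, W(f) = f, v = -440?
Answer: -98724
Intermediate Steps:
E(G) = -4 + G² + 18*G (E(G) = (G² + 18*G) - 4 = -4 + G² + 18*G)
P(k) = k²
v*P(15) + E(10) = -440*15² + (-4 + 10² + 18*10) = -440*225 + (-4 + 100 + 180) = -99000 + 276 = -98724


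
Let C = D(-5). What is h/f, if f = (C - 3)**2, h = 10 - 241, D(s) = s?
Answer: -231/64 ≈ -3.6094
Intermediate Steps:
C = -5
h = -231
f = 64 (f = (-5 - 3)**2 = (-8)**2 = 64)
h/f = -231/64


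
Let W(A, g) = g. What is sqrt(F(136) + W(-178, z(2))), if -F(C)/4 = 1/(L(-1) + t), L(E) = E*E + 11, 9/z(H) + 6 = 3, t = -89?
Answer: I*sqrt(17479)/77 ≈ 1.717*I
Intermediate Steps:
z(H) = -3 (z(H) = 9/(-6 + 3) = 9/(-3) = 9*(-1/3) = -3)
L(E) = 11 + E**2 (L(E) = E**2 + 11 = 11 + E**2)
F(C) = 4/77 (F(C) = -4/((11 + (-1)**2) - 89) = -4/((11 + 1) - 89) = -4/(12 - 89) = -4/(-77) = -4*(-1/77) = 4/77)
sqrt(F(136) + W(-178, z(2))) = sqrt(4/77 - 3) = sqrt(-227/77) = I*sqrt(17479)/77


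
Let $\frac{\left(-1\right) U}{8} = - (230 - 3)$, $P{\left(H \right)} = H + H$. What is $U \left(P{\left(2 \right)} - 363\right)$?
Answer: $-651944$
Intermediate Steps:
$P{\left(H \right)} = 2 H$
$U = 1816$ ($U = - 8 \left(- (230 - 3)\right) = - 8 \left(\left(-1\right) 227\right) = \left(-8\right) \left(-227\right) = 1816$)
$U \left(P{\left(2 \right)} - 363\right) = 1816 \left(2 \cdot 2 - 363\right) = 1816 \left(4 - 363\right) = 1816 \left(-359\right) = -651944$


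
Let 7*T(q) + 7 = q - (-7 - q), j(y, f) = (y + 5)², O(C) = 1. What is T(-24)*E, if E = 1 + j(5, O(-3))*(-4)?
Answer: 2736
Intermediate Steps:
j(y, f) = (5 + y)²
T(q) = 2*q/7 (T(q) = -1 + (q - (-7 - q))/7 = -1 + (q + (7 + q))/7 = -1 + (7 + 2*q)/7 = -1 + (1 + 2*q/7) = 2*q/7)
E = -399 (E = 1 + (5 + 5)²*(-4) = 1 + 10²*(-4) = 1 + 100*(-4) = 1 - 400 = -399)
T(-24)*E = ((2/7)*(-24))*(-399) = -48/7*(-399) = 2736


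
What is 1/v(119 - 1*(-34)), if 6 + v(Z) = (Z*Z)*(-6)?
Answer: -1/140460 ≈ -7.1195e-6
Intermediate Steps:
v(Z) = -6 - 6*Z² (v(Z) = -6 + (Z*Z)*(-6) = -6 + Z²*(-6) = -6 - 6*Z²)
1/v(119 - 1*(-34)) = 1/(-6 - 6*(119 - 1*(-34))²) = 1/(-6 - 6*(119 + 34)²) = 1/(-6 - 6*153²) = 1/(-6 - 6*23409) = 1/(-6 - 140454) = 1/(-140460) = -1/140460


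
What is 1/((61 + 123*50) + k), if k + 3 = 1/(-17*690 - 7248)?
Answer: 18978/117815423 ≈ 0.00016108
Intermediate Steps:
k = -56935/18978 (k = -3 + 1/(-17*690 - 7248) = -3 + 1/(-11730 - 7248) = -3 + 1/(-18978) = -3 - 1/18978 = -56935/18978 ≈ -3.0001)
1/((61 + 123*50) + k) = 1/((61 + 123*50) - 56935/18978) = 1/((61 + 6150) - 56935/18978) = 1/(6211 - 56935/18978) = 1/(117815423/18978) = 18978/117815423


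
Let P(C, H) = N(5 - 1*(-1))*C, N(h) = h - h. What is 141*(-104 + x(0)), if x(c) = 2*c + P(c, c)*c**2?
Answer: -14664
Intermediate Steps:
N(h) = 0
P(C, H) = 0 (P(C, H) = 0*C = 0)
x(c) = 2*c (x(c) = 2*c + 0*c**2 = 2*c + 0 = 2*c)
141*(-104 + x(0)) = 141*(-104 + 2*0) = 141*(-104 + 0) = 141*(-104) = -14664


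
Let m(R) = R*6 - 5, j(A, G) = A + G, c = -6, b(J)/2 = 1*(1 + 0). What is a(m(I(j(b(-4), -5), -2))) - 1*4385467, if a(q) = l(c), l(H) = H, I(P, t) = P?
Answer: -4385473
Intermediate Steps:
b(J) = 2 (b(J) = 2*(1*(1 + 0)) = 2*(1*1) = 2*1 = 2)
m(R) = -5 + 6*R (m(R) = 6*R - 5 = -5 + 6*R)
a(q) = -6
a(m(I(j(b(-4), -5), -2))) - 1*4385467 = -6 - 1*4385467 = -6 - 4385467 = -4385473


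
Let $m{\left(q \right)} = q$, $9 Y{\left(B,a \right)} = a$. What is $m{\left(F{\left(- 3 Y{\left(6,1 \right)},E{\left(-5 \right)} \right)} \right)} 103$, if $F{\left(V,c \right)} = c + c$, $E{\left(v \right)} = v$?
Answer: $-1030$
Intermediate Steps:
$Y{\left(B,a \right)} = \frac{a}{9}$
$F{\left(V,c \right)} = 2 c$
$m{\left(F{\left(- 3 Y{\left(6,1 \right)},E{\left(-5 \right)} \right)} \right)} 103 = 2 \left(-5\right) 103 = \left(-10\right) 103 = -1030$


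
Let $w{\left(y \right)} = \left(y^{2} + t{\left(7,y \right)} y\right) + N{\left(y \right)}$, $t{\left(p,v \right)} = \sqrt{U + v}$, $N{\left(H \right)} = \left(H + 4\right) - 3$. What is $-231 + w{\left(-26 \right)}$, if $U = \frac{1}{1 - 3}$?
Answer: $420 - 13 i \sqrt{106} \approx 420.0 - 133.84 i$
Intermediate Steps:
$U = - \frac{1}{2}$ ($U = \frac{1}{-2} = - \frac{1}{2} \approx -0.5$)
$N{\left(H \right)} = 1 + H$ ($N{\left(H \right)} = \left(4 + H\right) - 3 = 1 + H$)
$t{\left(p,v \right)} = \sqrt{- \frac{1}{2} + v}$
$w{\left(y \right)} = 1 + y + y^{2} + \frac{y \sqrt{-2 + 4 y}}{2}$ ($w{\left(y \right)} = \left(y^{2} + \frac{\sqrt{-2 + 4 y}}{2} y\right) + \left(1 + y\right) = \left(y^{2} + \frac{y \sqrt{-2 + 4 y}}{2}\right) + \left(1 + y\right) = 1 + y + y^{2} + \frac{y \sqrt{-2 + 4 y}}{2}$)
$-231 + w{\left(-26 \right)} = -231 + \left(1 - 26 + \left(-26\right)^{2} + \frac{1}{2} \left(-26\right) \sqrt{-2 + 4 \left(-26\right)}\right) = -231 + \left(1 - 26 + 676 + \frac{1}{2} \left(-26\right) \sqrt{-2 - 104}\right) = -231 + \left(1 - 26 + 676 + \frac{1}{2} \left(-26\right) \sqrt{-106}\right) = -231 + \left(1 - 26 + 676 + \frac{1}{2} \left(-26\right) i \sqrt{106}\right) = -231 + \left(1 - 26 + 676 - 13 i \sqrt{106}\right) = -231 + \left(651 - 13 i \sqrt{106}\right) = 420 - 13 i \sqrt{106}$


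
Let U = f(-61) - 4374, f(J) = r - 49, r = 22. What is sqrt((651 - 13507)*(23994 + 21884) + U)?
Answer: I*sqrt(589811969) ≈ 24286.0*I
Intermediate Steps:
f(J) = -27 (f(J) = 22 - 49 = -27)
U = -4401 (U = -27 - 4374 = -4401)
sqrt((651 - 13507)*(23994 + 21884) + U) = sqrt((651 - 13507)*(23994 + 21884) - 4401) = sqrt(-12856*45878 - 4401) = sqrt(-589807568 - 4401) = sqrt(-589811969) = I*sqrt(589811969)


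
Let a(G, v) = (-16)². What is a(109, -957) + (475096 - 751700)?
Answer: -276348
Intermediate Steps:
a(G, v) = 256
a(109, -957) + (475096 - 751700) = 256 + (475096 - 751700) = 256 - 276604 = -276348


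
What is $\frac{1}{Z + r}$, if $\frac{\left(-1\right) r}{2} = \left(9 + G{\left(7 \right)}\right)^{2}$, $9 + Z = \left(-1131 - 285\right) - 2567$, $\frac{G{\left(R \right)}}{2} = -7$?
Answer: $- \frac{1}{4042} \approx -0.0002474$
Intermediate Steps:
$G{\left(R \right)} = -14$ ($G{\left(R \right)} = 2 \left(-7\right) = -14$)
$Z = -3992$ ($Z = -9 - 3983 = -3992$)
$r = -50$ ($r = - 2 \left(9 - 14\right)^{2} = - 2 \left(-5\right)^{2} = \left(-2\right) 25 = -50$)
$\frac{1}{Z + r} = \frac{1}{-3992 - 50} = \frac{1}{-4042} = - \frac{1}{4042}$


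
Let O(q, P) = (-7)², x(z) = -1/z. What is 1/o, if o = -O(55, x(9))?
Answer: -1/49 ≈ -0.020408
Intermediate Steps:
O(q, P) = 49
o = -49 (o = -1*49 = -49)
1/o = 1/(-49) = -1/49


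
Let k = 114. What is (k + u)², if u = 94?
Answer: 43264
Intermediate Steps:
(k + u)² = (114 + 94)² = 208² = 43264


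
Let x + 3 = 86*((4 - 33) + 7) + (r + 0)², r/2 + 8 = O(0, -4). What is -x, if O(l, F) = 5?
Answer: 1859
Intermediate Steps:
r = -6 (r = -16 + 2*5 = -16 + 10 = -6)
x = -1859 (x = -3 + (86*((4 - 33) + 7) + (-6 + 0)²) = -3 + (86*(-29 + 7) + (-6)²) = -3 + (86*(-22) + 36) = -3 + (-1892 + 36) = -3 - 1856 = -1859)
-x = -1*(-1859) = 1859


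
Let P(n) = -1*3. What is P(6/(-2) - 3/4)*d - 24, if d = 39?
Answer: -141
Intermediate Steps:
P(n) = -3
P(6/(-2) - 3/4)*d - 24 = -3*39 - 24 = -117 - 24 = -141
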